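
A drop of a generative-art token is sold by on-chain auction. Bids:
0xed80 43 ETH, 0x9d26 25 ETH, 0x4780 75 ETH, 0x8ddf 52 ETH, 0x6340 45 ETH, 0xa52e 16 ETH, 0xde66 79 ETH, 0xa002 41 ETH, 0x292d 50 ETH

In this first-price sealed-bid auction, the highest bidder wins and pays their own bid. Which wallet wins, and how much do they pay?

0xde66 pays 79 ETH

Rule: the highest bidder wins and pays their own bid.
Sorting bids: 79 (0xde66) > 75 (0x4780) > 52 (0x8ddf) > 50 (0x292d) > 45 (0x6340) > 43 (0xed80) > …
First-price: 0xde66 pays what they bid, 79 ETH.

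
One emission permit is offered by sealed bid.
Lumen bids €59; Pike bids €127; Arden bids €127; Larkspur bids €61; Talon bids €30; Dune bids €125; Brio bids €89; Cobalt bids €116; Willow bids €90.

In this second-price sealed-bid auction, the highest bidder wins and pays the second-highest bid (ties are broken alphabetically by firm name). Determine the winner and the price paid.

Bids ranked: 127 (Arden) > 127 (Pike) > 125 (Dune) > 116 (Cobalt) > 90 (Willow) > 89 (Brio) > …
Tie at €127 → Arden wins by tie-break.
Arden wins with the highest bid; price is set by the runner-up at €127.

Arden pays €127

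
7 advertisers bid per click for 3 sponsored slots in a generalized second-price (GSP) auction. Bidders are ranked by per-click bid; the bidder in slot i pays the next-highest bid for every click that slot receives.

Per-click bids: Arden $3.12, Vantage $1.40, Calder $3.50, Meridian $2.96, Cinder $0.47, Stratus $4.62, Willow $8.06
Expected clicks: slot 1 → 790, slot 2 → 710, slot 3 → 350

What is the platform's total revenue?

Total revenue: $7226.80

Per-click bids in order: $8.06 (Willow) > $4.62 (Stratus) > $3.50 (Calder) > $3.12 (Arden) > …
Slot 1: Willow pays $4.62 × 790 = $3649.80
Slot 2: Stratus pays $3.50 × 710 = $2485.00
Slot 3: Calder pays $3.12 × 350 = $1092.00
Total = $7226.80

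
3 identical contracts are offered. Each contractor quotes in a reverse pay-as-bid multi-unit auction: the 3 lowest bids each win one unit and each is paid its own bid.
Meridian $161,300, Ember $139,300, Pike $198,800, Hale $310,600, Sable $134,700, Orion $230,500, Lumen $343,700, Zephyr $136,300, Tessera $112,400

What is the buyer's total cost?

Total cost: $383,400

Sorting: 112,400 (Tessera), 134,700 (Sable), 136,300 (Zephyr), 139,300 (Ember), 161,300 (Meridian), …
Winners (3 units): Tessera, Sable, Zephyr.
Total cost = 112,400 + 134,700 + 136,300 = $383,400.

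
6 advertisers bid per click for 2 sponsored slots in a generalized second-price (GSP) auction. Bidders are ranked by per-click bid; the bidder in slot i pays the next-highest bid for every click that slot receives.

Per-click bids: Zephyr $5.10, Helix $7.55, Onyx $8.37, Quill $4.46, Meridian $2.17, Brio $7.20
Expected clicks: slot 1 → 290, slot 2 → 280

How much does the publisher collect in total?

Per-click bids in order: $8.37 (Onyx) > $7.55 (Helix) > $7.20 (Brio) > …
Slot 1: Onyx pays $7.55 × 290 = $2189.50
Slot 2: Helix pays $7.20 × 280 = $2016.00
Total = $4205.50

Total revenue: $4205.50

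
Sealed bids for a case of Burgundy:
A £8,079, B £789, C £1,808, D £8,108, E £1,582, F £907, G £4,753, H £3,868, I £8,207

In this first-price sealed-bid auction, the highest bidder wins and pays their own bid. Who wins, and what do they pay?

I pays £8,207

Sorting bids: 8,207 (I) > 8,108 (D) > 8,079 (A) > 4,753 (G) > 3,868 (H) > 1,808 (C) > …
I is highest → pays own bid, £8,207.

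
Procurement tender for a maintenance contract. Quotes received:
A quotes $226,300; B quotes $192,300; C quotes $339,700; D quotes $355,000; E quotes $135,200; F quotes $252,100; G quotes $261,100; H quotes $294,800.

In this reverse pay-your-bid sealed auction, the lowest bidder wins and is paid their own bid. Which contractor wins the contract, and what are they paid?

Sorting bids: 135,200 (E) < 192,300 (B) < 226,300 (A) < 252,100 (F) < 261,100 (G) < 294,800 (H) < …
First-price: E is paid what they bid, $135,200.

E is paid $135,200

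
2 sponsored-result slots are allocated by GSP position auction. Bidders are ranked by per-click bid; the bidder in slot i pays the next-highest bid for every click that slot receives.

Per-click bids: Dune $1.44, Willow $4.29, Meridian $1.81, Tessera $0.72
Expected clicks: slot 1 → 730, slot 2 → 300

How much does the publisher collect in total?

Total revenue: $1753.30

Per-click bids in order: $4.29 (Willow) > $1.81 (Meridian) > $1.44 (Dune) > …
Slot 1: Willow pays $1.81 × 730 = $1321.30
Slot 2: Meridian pays $1.44 × 300 = $432.00
Total = $1753.30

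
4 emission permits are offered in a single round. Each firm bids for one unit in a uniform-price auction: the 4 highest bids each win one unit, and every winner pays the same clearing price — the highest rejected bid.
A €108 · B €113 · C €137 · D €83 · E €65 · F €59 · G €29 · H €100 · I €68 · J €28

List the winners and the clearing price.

Sorting: 137 (C), 113 (B), 108 (A), 100 (H), 83 (D), 68 (I), …
Top 4: C, B, A, H.
First losing bid is D's €83, which sets the uniform price.

C, B, A, H; each pays €83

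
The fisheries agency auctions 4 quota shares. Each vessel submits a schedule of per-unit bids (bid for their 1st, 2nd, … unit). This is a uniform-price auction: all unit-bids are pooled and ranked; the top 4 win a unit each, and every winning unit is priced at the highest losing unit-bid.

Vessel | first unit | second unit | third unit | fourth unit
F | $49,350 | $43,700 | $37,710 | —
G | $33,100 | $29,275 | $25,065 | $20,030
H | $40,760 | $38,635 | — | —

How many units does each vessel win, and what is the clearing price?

Merging the schedules and taking the best 4: 49,350 (F-1), 43,700 (F-2), 40,760 (H-1), 38,635 (H-2)
Highest rejected unit-bid = $37,710.
Allocation: F 2, H 2.

F 2, H 2; clearing price $37,710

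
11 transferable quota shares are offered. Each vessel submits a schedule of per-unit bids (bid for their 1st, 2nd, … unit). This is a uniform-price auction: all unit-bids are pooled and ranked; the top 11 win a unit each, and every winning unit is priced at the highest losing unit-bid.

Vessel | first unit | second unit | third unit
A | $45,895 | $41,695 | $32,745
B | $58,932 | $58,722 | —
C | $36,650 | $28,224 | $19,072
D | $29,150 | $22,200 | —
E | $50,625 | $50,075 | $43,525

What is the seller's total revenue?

Total revenue: $244,200

Pooled unit-bids ranked (top 11): 58,932 (B-1), 58,722 (B-2), 50,625 (E-1), 50,075 (E-2), 45,895 (A-1), 43,525 (E-3), 41,695 (A-2), 36,650 (C-1), 32,745 (A-3), 29,150 (D-1), 28,224 (C-2)
Highest rejected unit-bid = $22,200.
Allocation: A 3, B 2, C 2, D 1, E 3. Every unit priced at $22,200.
Revenue = 11 × 22,200 = $244,200.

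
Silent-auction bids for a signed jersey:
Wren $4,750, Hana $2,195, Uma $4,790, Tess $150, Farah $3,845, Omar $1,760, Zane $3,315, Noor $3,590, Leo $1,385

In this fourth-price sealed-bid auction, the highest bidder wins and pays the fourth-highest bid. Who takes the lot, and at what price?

Sorting bids: 4,790 (Uma) > 4,750 (Wren) > 3,845 (Farah) > 3,590 (Noor) > 3,315 (Zane) > 2,195 (Hana) > …
Uma wins; payment is bid #4 in the ranking = $3,590.

Uma pays $3,590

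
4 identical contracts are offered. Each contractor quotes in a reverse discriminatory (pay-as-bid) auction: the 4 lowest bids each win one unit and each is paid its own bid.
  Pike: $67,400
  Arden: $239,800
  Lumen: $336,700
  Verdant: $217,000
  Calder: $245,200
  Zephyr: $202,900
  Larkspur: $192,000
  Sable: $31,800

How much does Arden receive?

Arden is paid $0

Sorting: 31,800 (Sable), 67,400 (Pike), 192,000 (Larkspur), 202,900 (Zephyr), 217,000 (Verdant), 239,800 (Arden), …
Lowest 4: Sable, Pike, Larkspur, Zephyr.
Arden does not win → $0.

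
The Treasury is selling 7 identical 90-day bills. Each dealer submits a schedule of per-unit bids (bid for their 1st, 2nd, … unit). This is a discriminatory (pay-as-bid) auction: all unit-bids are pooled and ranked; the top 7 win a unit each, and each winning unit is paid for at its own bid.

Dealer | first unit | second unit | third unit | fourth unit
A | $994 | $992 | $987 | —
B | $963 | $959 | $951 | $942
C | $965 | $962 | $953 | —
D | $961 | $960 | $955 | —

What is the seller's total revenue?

Pooled unit-bids ranked (top 7): 994 (A-1), 992 (A-2), 987 (A-3), 965 (C-1), 963 (B-1), 962 (C-2), 961 (D-1)
Next rejected bid: $960 (not a price — pay-as-bid).
Each winning unit pays its own bid.
Revenue = 994 + 992 + 987 + 965 + 963 + 962 + 961 = $6,824.

Total revenue: $6,824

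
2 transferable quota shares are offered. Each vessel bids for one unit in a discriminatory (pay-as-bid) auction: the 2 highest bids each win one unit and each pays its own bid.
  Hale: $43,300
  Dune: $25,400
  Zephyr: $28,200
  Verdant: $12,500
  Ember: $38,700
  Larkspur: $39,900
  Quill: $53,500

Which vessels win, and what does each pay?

Ordering the bids: 53,500 (Quill), 43,300 (Hale), 39,900 (Larkspur), 38,700 (Ember), …
Top 2: Quill, Hale.
Each winner pays its own bid: Quill $53,500, Hale $43,300.

Quill $53,500, Hale $43,300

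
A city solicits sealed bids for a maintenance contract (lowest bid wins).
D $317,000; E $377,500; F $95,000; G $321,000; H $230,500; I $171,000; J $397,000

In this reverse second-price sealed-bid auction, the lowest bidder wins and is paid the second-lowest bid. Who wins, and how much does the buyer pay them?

F is paid $171,000

Reverse second-price sealed-bid auction: the lowest bidder wins and is paid the second-lowest bid.
Sorting bids: 95,000 (F) < 171,000 (I) < 230,500 (H) < 317,000 (D) < 321,000 (G) < 377,500 (E) < …
F is lowest; is paid the second-lowest bid, $171,000.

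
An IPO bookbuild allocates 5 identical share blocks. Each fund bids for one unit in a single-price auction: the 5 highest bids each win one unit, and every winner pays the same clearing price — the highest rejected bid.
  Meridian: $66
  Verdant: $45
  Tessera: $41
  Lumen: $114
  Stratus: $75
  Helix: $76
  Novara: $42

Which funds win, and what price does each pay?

Sorting: 114 (Lumen), 76 (Helix), 75 (Stratus), 66 (Meridian), 45 (Verdant), 42 (Novara), 41 (Tessera)
Top 5: Lumen, Helix, Stratus, Meridian, Verdant.
Highest unsuccessful bid: $42 → clearing price.

Lumen, Helix, Stratus, Meridian, Verdant; each pays $42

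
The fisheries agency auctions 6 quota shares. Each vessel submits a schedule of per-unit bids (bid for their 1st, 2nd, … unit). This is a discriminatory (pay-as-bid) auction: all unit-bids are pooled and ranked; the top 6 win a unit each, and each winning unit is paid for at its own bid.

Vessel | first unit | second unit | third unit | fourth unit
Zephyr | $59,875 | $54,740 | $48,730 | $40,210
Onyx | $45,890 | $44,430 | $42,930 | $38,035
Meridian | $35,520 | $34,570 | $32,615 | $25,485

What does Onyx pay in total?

Pooled unit-bids ranked (top 6): 59,875 (Zephyr-1), 54,740 (Zephyr-2), 48,730 (Zephyr-3), 45,890 (Onyx-1), 44,430 (Onyx-2), 42,930 (Onyx-3)
Next rejected bid: $40,210 (not a price — pay-as-bid).
Onyx's winning unit-bids: 45,890 + 44,430 + 42,930 = $133,250.

Onyx pays $133,250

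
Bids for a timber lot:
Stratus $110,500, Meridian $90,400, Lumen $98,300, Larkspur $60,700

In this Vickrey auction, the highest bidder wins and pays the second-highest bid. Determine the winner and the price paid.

Sorting bids: 110,500 (Stratus) > 98,300 (Lumen) > 90,400 (Meridian) > 60,700 (Larkspur)
Stratus wins with the highest bid; price is set by the runner-up at $98,300.

Stratus pays $98,300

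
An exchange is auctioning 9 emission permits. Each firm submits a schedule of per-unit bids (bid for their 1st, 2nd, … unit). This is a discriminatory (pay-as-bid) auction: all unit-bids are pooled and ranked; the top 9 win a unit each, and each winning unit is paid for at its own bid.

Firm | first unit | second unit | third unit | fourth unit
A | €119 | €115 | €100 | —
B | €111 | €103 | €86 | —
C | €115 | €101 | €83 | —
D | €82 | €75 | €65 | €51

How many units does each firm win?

A 3, B 3, C 3

All unit-bids, highest first — top 9: 119 (A-1), 115 (A-2), 115 (C-1), 111 (B-1), 103 (B-2), 101 (C-2), 100 (A-3), 86 (B-3), 83 (C-3)
Next rejected bid: €82 (not a price — pay-as-bid).
Allocation: A 3, B 3, C 3.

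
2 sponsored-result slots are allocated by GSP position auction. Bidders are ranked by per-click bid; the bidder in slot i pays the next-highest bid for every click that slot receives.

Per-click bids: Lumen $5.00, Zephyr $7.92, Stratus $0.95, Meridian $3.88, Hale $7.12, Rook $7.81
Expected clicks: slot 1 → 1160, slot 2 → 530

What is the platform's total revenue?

Ranked by bid: $7.92 (Zephyr) > $7.81 (Rook) > $7.12 (Hale) > …
Slot 1: Zephyr pays $7.81 × 1160 = $9059.60
Slot 2: Rook pays $7.12 × 530 = $3773.60
Total = $12833.20

Total revenue: $12833.20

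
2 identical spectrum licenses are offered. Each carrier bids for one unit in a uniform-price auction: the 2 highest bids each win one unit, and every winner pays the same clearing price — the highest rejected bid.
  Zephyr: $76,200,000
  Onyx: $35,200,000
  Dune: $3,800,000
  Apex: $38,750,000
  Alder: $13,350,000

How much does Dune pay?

Dune pays $0

Bids ranked high→low: 76,200,000 (Zephyr), 38,750,000 (Apex), 35,200,000 (Onyx), 13,350,000 (Alder), …
Winners (2 units): Zephyr, Apex.
Highest unsuccessful bid: $35,200,000 → clearing price.
Dune does not win → pays $0.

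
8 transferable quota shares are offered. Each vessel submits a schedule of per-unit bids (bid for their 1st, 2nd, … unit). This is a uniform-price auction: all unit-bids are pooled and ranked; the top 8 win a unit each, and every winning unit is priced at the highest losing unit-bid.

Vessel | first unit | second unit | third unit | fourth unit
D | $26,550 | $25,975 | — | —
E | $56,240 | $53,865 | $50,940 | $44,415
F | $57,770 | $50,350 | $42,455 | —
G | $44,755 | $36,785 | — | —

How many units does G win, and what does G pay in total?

G: 1 unit, pays $36,785

Merging the schedules and taking the best 8: 57,770 (F-1), 56,240 (E-1), 53,865 (E-2), 50,940 (E-3), 50,350 (F-2), 44,755 (G-1), 44,415 (E-4), 42,455 (F-3)
First bid not allocated: $36,785.
G wins 1 unit(s) at $36,785 each.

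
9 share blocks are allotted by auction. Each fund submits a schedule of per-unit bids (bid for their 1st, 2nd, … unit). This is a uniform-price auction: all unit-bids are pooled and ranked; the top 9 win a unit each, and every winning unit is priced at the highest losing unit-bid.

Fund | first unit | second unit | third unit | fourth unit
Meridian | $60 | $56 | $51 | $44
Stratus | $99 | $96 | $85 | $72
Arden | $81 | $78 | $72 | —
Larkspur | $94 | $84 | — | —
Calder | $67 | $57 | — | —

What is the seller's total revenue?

Pooled unit-bids ranked (top 9): 99 (Stratus-1), 96 (Stratus-2), 94 (Larkspur-1), 85 (Stratus-3), 84 (Larkspur-2), 81 (Arden-1), 78 (Arden-2), 72 (Stratus-4), 72 (Arden-3)
Highest rejected unit-bid = $67.
Allocation: Arden 3, Larkspur 2, Stratus 4. Every unit priced at $67.
Revenue = 9 × 67 = $603.

Total revenue: $603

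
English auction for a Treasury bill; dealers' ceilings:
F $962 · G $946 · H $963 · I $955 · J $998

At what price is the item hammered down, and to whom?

Limits in order: 998 (J) > 963 (H) > 962 (F) > 955 (I) > 946 (G)
H is the last rival to drop out, at $963; J remains and wins at that price.

J wins at $963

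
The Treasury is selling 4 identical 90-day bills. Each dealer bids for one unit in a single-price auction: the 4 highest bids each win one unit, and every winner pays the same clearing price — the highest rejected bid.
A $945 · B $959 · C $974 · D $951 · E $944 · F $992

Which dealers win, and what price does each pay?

F, C, B, D; each pays $945

Bids ranked high→low: 992 (F), 974 (C), 959 (B), 951 (D), 945 (A), 944 (E)
Winners (4 units): F, C, B, D.
Clearing price = highest rejected bid = $945.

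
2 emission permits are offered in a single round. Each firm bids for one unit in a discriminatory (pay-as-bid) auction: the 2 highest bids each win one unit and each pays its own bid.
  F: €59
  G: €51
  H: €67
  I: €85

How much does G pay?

Ordering the bids: 85 (I), 67 (H), 59 (F), 51 (G)
Top 2: I, H.
G does not win → €0.

G pays €0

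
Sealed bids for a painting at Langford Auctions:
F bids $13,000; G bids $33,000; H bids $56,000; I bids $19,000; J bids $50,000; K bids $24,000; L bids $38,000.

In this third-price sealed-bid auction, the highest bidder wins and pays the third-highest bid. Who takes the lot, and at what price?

Sorting bids: 56,000 (H) > 50,000 (J) > 38,000 (L) > 33,000 (G) > 24,000 (K) > 19,000 (I) > …
H is highest; pays the third-highest bid, $38,000.

H pays $38,000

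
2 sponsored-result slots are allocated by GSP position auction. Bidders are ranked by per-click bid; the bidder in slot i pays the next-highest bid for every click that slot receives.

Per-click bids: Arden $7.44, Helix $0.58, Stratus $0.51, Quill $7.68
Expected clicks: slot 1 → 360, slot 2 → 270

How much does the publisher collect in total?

Ranked by bid: $7.68 (Quill) > $7.44 (Arden) > $0.58 (Helix) > …
Slot 1: Quill pays $7.44 × 360 = $2678.40
Slot 2: Arden pays $0.58 × 270 = $156.60
Total = $2835.00

Total revenue: $2835.00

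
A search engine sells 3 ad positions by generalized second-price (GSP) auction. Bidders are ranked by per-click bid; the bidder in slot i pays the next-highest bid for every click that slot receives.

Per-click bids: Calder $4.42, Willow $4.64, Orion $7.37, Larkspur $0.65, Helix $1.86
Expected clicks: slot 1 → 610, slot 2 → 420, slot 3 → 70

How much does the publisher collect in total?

Total revenue: $4817.00

Ranked by bid: $7.37 (Orion) > $4.64 (Willow) > $4.42 (Calder) > $1.86 (Helix) > …
Slot 1: Orion pays $4.64 × 610 = $2830.40
Slot 2: Willow pays $4.42 × 420 = $1856.40
Slot 3: Calder pays $1.86 × 70 = $130.20
Total = $4817.00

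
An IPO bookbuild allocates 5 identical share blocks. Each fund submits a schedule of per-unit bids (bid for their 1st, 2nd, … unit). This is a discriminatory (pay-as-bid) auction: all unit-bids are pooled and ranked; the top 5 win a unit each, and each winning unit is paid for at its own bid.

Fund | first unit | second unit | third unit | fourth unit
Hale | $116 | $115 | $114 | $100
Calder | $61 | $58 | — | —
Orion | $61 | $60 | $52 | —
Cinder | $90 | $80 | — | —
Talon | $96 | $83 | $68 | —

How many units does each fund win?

Merging the schedules and taking the best 5: 116 (Hale-1), 115 (Hale-2), 114 (Hale-3), 100 (Hale-4), 96 (Talon-1)
Next rejected bid: $90 (not a price — pay-as-bid).
Allocation: Hale 4, Talon 1.

Hale 4, Talon 1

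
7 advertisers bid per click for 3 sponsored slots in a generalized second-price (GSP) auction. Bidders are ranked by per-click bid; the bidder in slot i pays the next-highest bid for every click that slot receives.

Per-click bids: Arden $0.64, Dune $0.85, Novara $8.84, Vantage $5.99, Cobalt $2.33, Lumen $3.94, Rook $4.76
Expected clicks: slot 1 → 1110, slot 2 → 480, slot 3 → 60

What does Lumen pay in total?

Per-click bids in order: $8.84 (Novara) > $5.99 (Vantage) > $4.76 (Rook) > $3.94 (Lumen) > …
Lumen ranks below slot 3 → no slot, pays nothing.

Lumen pays $0.00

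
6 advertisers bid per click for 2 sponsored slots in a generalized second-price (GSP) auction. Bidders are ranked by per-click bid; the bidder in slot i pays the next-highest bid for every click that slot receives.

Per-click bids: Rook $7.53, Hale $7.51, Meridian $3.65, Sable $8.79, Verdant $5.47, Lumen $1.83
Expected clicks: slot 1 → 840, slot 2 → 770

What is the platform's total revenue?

Total revenue: $12107.90

Per-click bids in order: $8.79 (Sable) > $7.53 (Rook) > $7.51 (Hale) > …
Slot 1: Sable pays $7.53 × 840 = $6325.20
Slot 2: Rook pays $7.51 × 770 = $5782.70
Total = $12107.90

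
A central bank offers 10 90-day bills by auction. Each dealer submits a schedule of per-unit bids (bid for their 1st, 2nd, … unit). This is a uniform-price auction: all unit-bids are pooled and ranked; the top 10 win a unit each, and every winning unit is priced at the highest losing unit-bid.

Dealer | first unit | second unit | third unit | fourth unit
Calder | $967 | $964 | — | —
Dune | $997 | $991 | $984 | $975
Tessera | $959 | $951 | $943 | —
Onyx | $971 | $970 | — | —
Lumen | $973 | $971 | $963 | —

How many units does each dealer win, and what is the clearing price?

Calder 2, Dune 4, Lumen 2, Onyx 2; clearing price $963

Merging the schedules and taking the best 10: 997 (Dune-1), 991 (Dune-2), 984 (Dune-3), 975 (Dune-4), 973 (Lumen-1), 971 (Onyx-1), 971 (Lumen-2), 970 (Onyx-2), 967 (Calder-1), 964 (Calder-2)
First bid not allocated: $963.
Allocation: Calder 2, Dune 4, Lumen 2, Onyx 2.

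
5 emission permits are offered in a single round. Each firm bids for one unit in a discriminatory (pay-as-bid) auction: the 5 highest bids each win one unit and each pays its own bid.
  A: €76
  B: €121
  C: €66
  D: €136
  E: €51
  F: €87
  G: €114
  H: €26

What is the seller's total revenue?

Ordering the bids: 136 (D), 121 (B), 114 (G), 87 (F), 76 (A), 66 (C), 51 (E), …
The 5 highest are D, B, G, F, A.
Total revenue = 136 + 121 + 114 + 87 + 76 = €534.

Total revenue: €534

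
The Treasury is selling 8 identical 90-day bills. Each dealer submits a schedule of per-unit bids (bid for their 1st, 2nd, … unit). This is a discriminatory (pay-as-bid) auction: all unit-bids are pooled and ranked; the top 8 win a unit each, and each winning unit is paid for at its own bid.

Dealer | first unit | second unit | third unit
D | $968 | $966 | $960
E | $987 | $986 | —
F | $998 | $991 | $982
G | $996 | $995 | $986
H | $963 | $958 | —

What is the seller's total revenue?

Merging the schedules and taking the best 8: 998 (F-1), 996 (G-1), 995 (G-2), 991 (F-2), 987 (E-1), 986 (E-2), 986 (G-3), 982 (F-3)
Next rejected bid: $968 (not a price — pay-as-bid).
Each winning unit pays its own bid.
Revenue = 998 + 996 + 995 + 991 + 987 + 986 + 986 + 982 = $7,921.

Total revenue: $7,921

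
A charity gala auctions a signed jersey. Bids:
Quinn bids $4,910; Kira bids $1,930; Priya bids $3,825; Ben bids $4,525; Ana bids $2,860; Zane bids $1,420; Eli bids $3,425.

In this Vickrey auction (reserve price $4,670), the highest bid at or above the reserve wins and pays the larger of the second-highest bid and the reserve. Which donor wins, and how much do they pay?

Quinn pays $4,670

Rule: the highest bid at or above the reserve wins and pays the larger of the second-highest bid and the reserve.
Bids ranked: 4,910 (Quinn) > 4,525 (Ben) > 3,825 (Priya) > 3,425 (Eli) > 2,860 (Ana) > 1,930 (Kira) > …
Quinn has the top bid at or above the reserve ($4,910).
Second-highest bid $4,525 is below the reserve $4,670, so the reserve binds → payment $4,670.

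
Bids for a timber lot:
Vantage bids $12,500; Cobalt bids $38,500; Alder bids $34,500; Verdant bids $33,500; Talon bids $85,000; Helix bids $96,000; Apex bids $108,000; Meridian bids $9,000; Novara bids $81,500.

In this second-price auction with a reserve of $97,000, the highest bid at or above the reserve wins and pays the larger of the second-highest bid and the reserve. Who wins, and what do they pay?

Apex pays $97,000

Sorting bids: 108,000 (Apex) > 96,000 (Helix) > 85,000 (Talon) > 81,500 (Novara) > 38,500 (Cobalt) > 34,500 (Alder) > …
Apex has the top bid at or above the reserve ($108,000).
max(second-highest $96,000, reserve $97,000) = $97,000.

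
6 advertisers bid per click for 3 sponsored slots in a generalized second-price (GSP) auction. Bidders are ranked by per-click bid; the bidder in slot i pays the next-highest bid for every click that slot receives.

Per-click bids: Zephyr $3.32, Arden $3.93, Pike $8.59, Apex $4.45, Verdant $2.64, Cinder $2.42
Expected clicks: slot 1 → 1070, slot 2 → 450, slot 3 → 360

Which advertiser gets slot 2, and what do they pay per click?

Apex; $3.93 per click

Per-click bids in order: $8.59 (Pike) > $4.45 (Apex) > $3.93 (Arden) > $3.32 (Zephyr) > …
Slot 2 goes to the second-ranked bidder, Apex, who pays the next bid down: $3.93/click.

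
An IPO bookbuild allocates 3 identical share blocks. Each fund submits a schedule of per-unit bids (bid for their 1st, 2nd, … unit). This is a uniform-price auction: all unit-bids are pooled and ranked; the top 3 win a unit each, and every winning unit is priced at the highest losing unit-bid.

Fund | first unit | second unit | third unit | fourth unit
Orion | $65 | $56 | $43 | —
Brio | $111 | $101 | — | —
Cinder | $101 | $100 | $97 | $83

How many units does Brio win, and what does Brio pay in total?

Brio: 2 units, pays $200

Pooled unit-bids ranked (top 3): 111 (Brio-1), 101 (Brio-2), 101 (Cinder-1)
First bid not allocated: $100.
Brio wins 2 unit(s) at $100 each.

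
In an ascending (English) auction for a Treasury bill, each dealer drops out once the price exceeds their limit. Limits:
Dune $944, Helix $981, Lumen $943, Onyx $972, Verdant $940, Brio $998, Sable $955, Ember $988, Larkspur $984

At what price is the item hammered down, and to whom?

Brio wins at $988

Limits ranked: 998 (Brio) > 988 (Ember) > 984 (Larkspur) > 981 (Helix) > 972 (Onyx) > 955 (Sable) > …
Ember is the last rival to drop out, at $988; Brio remains and wins at that price.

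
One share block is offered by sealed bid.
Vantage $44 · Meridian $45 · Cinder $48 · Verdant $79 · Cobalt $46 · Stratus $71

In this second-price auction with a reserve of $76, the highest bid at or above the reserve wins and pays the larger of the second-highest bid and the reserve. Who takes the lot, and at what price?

Verdant pays $76

Bids ranked: 79 (Verdant) > 71 (Stratus) > 48 (Cinder) > 46 (Cobalt) > 45 (Meridian) > 44 (Vantage)
Highest eligible bid: Verdant at $79.
max(second-highest $71, reserve $76) = $76.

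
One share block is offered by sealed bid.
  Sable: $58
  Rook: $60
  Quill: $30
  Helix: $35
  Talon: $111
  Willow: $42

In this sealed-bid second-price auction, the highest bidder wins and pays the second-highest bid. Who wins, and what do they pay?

Talon pays $60

Sorting bids: 111 (Talon) > 60 (Rook) > 58 (Sable) > 42 (Willow) > 35 (Helix) > 30 (Quill)
Second-price: Talon pays Rook's bid of $60.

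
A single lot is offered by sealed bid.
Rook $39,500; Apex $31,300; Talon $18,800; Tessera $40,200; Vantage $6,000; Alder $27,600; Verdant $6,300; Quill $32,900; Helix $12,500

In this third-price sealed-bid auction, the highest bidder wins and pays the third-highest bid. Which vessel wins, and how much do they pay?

Bids in order: 40,200 (Tessera) > 39,500 (Rook) > 32,900 (Quill) > 31,300 (Apex) > 27,600 (Alder) > 18,800 (Talon) > …
Tessera wins; payment is bid #3 in the ranking = $32,900.

Tessera pays $32,900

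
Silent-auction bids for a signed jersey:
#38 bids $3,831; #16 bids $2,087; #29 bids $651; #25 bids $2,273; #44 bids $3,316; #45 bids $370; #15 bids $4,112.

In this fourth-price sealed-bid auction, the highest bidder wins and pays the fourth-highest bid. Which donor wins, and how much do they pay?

Bids in order: 4,112 (#15) > 3,831 (#38) > 3,316 (#44) > 2,273 (#25) > 2,087 (#16) > 651 (#29) > …
#15 is highest; pays the fourth-highest bid, $2,273.

#15 pays $2,273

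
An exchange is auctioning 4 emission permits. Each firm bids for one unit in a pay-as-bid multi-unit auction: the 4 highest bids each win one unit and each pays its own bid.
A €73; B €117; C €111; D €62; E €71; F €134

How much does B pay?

Ordering the bids: 134 (F), 117 (B), 111 (C), 73 (A), 71 (E), 62 (D)
Winners (4 units): F, B, C, A.
B wins → own bid €117.

B pays €117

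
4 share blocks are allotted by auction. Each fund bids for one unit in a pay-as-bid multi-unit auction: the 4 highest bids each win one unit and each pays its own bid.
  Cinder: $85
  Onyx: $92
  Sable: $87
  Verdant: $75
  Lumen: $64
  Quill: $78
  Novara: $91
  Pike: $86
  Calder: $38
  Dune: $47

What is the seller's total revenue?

Bids ranked high→low: 92 (Onyx), 91 (Novara), 87 (Sable), 86 (Pike), 85 (Cinder), 78 (Quill), …
The 4 highest are Onyx, Novara, Sable, Pike.
Total revenue = 92 + 91 + 87 + 86 = $356.

Total revenue: $356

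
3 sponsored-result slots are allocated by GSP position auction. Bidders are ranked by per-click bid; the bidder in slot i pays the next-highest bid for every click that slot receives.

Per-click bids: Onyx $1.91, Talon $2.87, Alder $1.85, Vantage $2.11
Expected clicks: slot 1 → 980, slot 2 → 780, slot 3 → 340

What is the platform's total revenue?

Total revenue: $4186.60

Ranked by bid: $2.87 (Talon) > $2.11 (Vantage) > $1.91 (Onyx) > $1.85 (Alder)
Slot 1: Talon pays $2.11 × 980 = $2067.80
Slot 2: Vantage pays $1.91 × 780 = $1489.80
Slot 3: Onyx pays $1.85 × 340 = $629.00
Total = $4186.60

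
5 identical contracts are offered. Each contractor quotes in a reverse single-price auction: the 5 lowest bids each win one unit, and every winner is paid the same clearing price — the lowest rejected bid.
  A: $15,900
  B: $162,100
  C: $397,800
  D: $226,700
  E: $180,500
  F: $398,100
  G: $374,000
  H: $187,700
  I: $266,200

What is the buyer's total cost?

Total cost: $1,331,000

Sorting: 15,900 (A), 162,100 (B), 180,500 (E), 187,700 (H), 226,700 (D), 266,200 (I), 374,000 (G), …
The 5 lowest are A, B, E, H, D.
First losing bid is I's $266,200, which sets the uniform price.
Total cost = 5 × $266,200 = $1,331,000.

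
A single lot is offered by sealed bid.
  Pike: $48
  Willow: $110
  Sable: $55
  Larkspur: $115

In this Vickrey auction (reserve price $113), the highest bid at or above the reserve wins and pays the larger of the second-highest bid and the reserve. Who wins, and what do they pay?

Bids in order: 115 (Larkspur) > 110 (Willow) > 55 (Sable) > 48 (Pike)
Highest eligible bid: Larkspur at $115.
max(second-highest $110, reserve $113) = $113.

Larkspur pays $113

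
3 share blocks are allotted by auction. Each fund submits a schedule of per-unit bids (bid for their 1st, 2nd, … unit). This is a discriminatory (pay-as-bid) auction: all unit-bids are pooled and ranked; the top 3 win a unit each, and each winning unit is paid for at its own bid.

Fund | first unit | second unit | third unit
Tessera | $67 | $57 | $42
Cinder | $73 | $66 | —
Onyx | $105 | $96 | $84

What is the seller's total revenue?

Merging the schedules and taking the best 3: 105 (Onyx-1), 96 (Onyx-2), 84 (Onyx-3)
Next rejected bid: $73 (not a price — pay-as-bid).
Each winning unit pays its own bid.
Revenue = 105 + 96 + 84 = $285.

Total revenue: $285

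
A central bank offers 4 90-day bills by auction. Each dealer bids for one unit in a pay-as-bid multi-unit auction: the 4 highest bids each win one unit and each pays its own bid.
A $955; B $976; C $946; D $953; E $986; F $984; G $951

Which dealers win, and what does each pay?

E $986, F $984, B $976, A $955

Bids ranked high→low: 986 (E), 984 (F), 976 (B), 955 (A), 953 (D), 951 (G), …
Top 4: E, F, B, A.
Each winner pays its own bid: E $986, F $984, B $976, A $955.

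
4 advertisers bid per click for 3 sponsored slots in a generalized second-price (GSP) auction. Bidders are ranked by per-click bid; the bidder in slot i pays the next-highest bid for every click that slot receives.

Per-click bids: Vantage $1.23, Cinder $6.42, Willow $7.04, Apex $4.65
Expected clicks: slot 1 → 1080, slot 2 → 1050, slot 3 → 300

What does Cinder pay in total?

Ranked by bid: $7.04 (Willow) > $6.42 (Cinder) > $4.65 (Apex) > $1.23 (Vantage)
Cinder holds slot 2 → pays next bid $4.65 × 1050 clicks = $4882.50.

Cinder pays $4882.50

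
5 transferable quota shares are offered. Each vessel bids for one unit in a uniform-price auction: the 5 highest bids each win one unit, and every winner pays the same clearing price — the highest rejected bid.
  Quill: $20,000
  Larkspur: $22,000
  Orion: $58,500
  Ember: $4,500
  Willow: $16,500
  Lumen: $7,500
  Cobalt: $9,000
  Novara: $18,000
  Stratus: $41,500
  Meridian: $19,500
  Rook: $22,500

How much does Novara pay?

Novara pays $0

Ordering the bids: 58,500 (Orion), 41,500 (Stratus), 22,500 (Rook), 22,000 (Larkspur), 20,000 (Quill), 19,500 (Meridian), 18,000 (Novara), …
The 5 highest are Orion, Stratus, Rook, Larkspur, Quill.
Highest unsuccessful bid: $19,500 → clearing price.
Novara does not win → pays $0.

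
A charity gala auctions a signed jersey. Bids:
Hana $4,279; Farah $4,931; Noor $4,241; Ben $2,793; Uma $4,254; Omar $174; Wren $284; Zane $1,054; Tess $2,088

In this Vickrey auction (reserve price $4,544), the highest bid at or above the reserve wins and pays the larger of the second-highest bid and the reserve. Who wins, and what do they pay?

Vickrey auction (reserve price $4,544): the highest bid at or above the reserve wins and pays the larger of the second-highest bid and the reserve.
Sorting bids: 4,931 (Farah) > 4,279 (Hana) > 4,254 (Uma) > 4,241 (Noor) > 2,793 (Ben) > 2,088 (Tess) > …
Farah has the top bid at or above the reserve ($4,931).
Second-highest bid $4,279 is below the reserve $4,544, so the reserve binds → payment $4,544.

Farah pays $4,544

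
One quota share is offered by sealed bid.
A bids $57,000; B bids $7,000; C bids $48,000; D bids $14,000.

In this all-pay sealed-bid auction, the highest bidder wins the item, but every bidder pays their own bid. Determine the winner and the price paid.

Sorting bids: 57,000 (A) > 48,000 (C) > 14,000 (D) > 7,000 (B)
A is highest and takes the item; every bidder forfeits their bid.

A pays $57,000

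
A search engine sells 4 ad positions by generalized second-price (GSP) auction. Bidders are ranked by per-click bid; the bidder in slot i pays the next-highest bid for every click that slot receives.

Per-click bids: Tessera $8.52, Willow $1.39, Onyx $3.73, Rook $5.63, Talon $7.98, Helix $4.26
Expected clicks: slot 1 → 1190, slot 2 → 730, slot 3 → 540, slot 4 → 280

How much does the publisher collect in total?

Total revenue: $16950.90

Per-click bids in order: $8.52 (Tessera) > $7.98 (Talon) > $5.63 (Rook) > $4.26 (Helix) > $3.73 (Onyx) > …
Slot 1: Tessera pays $7.98 × 1190 = $9496.20
Slot 2: Talon pays $5.63 × 730 = $4109.90
Slot 3: Rook pays $4.26 × 540 = $2300.40
Slot 4: Helix pays $3.73 × 280 = $1044.40
Total = $16950.90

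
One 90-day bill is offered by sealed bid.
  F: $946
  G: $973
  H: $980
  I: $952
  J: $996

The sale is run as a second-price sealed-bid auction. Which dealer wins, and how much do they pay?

Second-price sealed-bid auction: the highest bidder wins and pays the second-highest bid.
Bids in order: 996 (J) > 980 (H) > 973 (G) > 952 (I) > 946 (F)
Second-price: J pays H's bid of $980.

J pays $980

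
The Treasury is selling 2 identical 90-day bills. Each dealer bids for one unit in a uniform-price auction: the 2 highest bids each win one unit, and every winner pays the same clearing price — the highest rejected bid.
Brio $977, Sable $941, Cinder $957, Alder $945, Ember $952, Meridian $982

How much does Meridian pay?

Meridian pays $957

Sorting: 982 (Meridian), 977 (Brio), 957 (Cinder), 952 (Ember), …
The 2 highest are Meridian, Brio.
Clearing price = highest rejected bid = $957.
Meridian wins → pays $957.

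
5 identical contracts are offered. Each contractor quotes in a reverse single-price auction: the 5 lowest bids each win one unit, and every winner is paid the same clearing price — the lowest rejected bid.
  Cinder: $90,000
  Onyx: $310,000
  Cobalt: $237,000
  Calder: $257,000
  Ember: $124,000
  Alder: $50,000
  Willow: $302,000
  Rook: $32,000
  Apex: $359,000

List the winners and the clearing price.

Rook, Alder, Cinder, Ember, Cobalt; each is paid $257,000

Sorting: 32,000 (Rook), 50,000 (Alder), 90,000 (Cinder), 124,000 (Ember), 237,000 (Cobalt), 257,000 (Calder), 302,000 (Willow), …
The 5 lowest are Rook, Alder, Cinder, Ember, Cobalt.
Lowest unsuccessful bid: $257,000 → clearing price.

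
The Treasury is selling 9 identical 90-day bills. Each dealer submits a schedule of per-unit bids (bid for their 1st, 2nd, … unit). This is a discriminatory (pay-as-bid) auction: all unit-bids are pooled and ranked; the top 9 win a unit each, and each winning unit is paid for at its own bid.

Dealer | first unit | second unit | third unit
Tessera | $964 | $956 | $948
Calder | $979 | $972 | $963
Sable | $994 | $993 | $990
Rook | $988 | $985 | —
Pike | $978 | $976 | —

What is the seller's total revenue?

Total revenue: $8,855

Pooled unit-bids ranked (top 9): 994 (Sable-1), 993 (Sable-2), 990 (Sable-3), 988 (Rook-1), 985 (Rook-2), 979 (Calder-1), 978 (Pike-1), 976 (Pike-2), 972 (Calder-2)
Next rejected bid: $964 (not a price — pay-as-bid).
Each winning unit pays its own bid.
Revenue = 994 + 993 + 990 + 988 + 985 + 979 + 978 + 976 + 972 = $8,855.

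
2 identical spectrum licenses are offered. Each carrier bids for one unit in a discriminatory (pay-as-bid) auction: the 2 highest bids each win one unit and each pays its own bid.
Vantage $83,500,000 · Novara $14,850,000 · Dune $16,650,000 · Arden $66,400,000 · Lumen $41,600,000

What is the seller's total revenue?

Total revenue: $149,900,000

Sorting: 83,500,000 (Vantage), 66,400,000 (Arden), 41,600,000 (Lumen), 16,650,000 (Dune), …
Winners (2 units): Vantage, Arden.
Total revenue = 83,500,000 + 66,400,000 = $149,900,000.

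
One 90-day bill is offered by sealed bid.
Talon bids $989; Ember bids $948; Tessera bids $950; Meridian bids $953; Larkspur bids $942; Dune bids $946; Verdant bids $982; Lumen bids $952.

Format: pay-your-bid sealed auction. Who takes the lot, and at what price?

Talon pays $989

Bids in order: 989 (Talon) > 982 (Verdant) > 953 (Meridian) > 952 (Lumen) > 950 (Tessera) > 948 (Ember) > …
First-price: Talon pays what they bid, $989.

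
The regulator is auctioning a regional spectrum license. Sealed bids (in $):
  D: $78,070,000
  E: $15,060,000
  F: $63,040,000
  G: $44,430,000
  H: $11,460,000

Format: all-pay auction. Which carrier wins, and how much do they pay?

D pays $78,070,000

Bids in order: 78,070,000 (D) > 63,040,000 (F) > 44,430,000 (G) > 15,060,000 (E) > 11,460,000 (H)
D is highest and takes the item; every bidder forfeits their bid.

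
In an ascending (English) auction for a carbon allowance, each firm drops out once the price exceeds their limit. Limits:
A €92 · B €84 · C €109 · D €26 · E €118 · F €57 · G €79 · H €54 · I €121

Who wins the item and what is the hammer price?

Limits in order: 121 (I) > 118 (E) > 109 (C) > 92 (A) > 84 (B) > 79 (G) > …
Bidding ends when E exits at €118; I takes it.

I wins at €118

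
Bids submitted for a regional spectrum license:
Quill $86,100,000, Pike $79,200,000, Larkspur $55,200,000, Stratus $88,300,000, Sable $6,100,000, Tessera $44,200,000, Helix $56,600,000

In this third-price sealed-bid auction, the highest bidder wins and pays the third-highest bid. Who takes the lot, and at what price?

Rule: the highest bidder wins and pays the third-highest bid.
Bids ranked: 88,300,000 (Stratus) > 86,100,000 (Quill) > 79,200,000 (Pike) > 56,600,000 (Helix) > 55,200,000 (Larkspur) > 44,200,000 (Tessera) > …
Stratus is highest; pays the third-highest bid, $79,200,000.

Stratus pays $79,200,000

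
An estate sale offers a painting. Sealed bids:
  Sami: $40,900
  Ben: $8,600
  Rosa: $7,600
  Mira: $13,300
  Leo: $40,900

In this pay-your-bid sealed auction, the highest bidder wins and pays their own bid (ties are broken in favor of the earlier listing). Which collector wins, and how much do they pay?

Sami pays $40,900

Rule: the highest bidder wins and pays their own bid.
Sorting bids: 40,900 (Sami) > 40,900 (Leo) > 13,300 (Mira) > 8,600 (Ben) > 7,600 (Rosa)
Tie at $40,900 → Sami wins by tie-break.
First-price: Sami pays what they bid, $40,900.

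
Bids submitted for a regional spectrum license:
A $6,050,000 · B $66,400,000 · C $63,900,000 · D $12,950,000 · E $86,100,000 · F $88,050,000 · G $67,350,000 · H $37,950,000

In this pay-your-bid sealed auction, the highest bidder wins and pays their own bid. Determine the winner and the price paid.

Bids ranked: 88,050,000 (F) > 86,100,000 (E) > 67,350,000 (G) > 66,400,000 (B) > 63,900,000 (C) > 37,950,000 (H) > …
F is highest → pays own bid, $88,050,000.

F pays $88,050,000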